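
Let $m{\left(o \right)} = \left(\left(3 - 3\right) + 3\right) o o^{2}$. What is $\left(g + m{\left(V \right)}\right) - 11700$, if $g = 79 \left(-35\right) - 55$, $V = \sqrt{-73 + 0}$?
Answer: $-14520 - 219 i \sqrt{73} \approx -14520.0 - 1871.1 i$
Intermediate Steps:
$V = i \sqrt{73}$ ($V = \sqrt{-73} = i \sqrt{73} \approx 8.544 i$)
$m{\left(o \right)} = 3 o^{3}$ ($m{\left(o \right)} = \left(0 + 3\right) o^{3} = 3 o^{3}$)
$g = -2820$ ($g = -2765 - 55 = -2820$)
$\left(g + m{\left(V \right)}\right) - 11700 = \left(-2820 + 3 \left(i \sqrt{73}\right)^{3}\right) - 11700 = \left(-2820 + 3 \left(- 73 i \sqrt{73}\right)\right) - 11700 = \left(-2820 - 219 i \sqrt{73}\right) - 11700 = -14520 - 219 i \sqrt{73}$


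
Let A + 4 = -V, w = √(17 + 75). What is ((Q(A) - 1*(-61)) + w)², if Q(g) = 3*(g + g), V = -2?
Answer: 2493 + 196*√23 ≈ 3433.0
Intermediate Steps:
w = 2*√23 (w = √92 = 2*√23 ≈ 9.5917)
A = -2 (A = -4 - 1*(-2) = -4 + 2 = -2)
Q(g) = 6*g (Q(g) = 3*(2*g) = 6*g)
((Q(A) - 1*(-61)) + w)² = ((6*(-2) - 1*(-61)) + 2*√23)² = ((-12 + 61) + 2*√23)² = (49 + 2*√23)²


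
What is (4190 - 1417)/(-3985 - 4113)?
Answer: -2773/8098 ≈ -0.34243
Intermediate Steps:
(4190 - 1417)/(-3985 - 4113) = 2773/(-8098) = 2773*(-1/8098) = -2773/8098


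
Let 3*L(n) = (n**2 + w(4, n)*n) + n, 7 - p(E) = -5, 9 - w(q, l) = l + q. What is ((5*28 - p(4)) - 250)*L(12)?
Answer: -2928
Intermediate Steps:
w(q, l) = 9 - l - q (w(q, l) = 9 - (l + q) = 9 + (-l - q) = 9 - l - q)
p(E) = 12 (p(E) = 7 - 1*(-5) = 7 + 5 = 12)
L(n) = n/3 + n**2/3 + n*(5 - n)/3 (L(n) = ((n**2 + (9 - n - 1*4)*n) + n)/3 = ((n**2 + (9 - n - 4)*n) + n)/3 = ((n**2 + (5 - n)*n) + n)/3 = ((n**2 + n*(5 - n)) + n)/3 = (n + n**2 + n*(5 - n))/3 = n/3 + n**2/3 + n*(5 - n)/3)
((5*28 - p(4)) - 250)*L(12) = ((5*28 - 1*12) - 250)*(2*12) = ((140 - 12) - 250)*24 = (128 - 250)*24 = -122*24 = -2928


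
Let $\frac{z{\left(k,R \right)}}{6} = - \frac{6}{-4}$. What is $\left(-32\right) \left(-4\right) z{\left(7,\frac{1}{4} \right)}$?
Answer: $1152$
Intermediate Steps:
$z{\left(k,R \right)} = 9$ ($z{\left(k,R \right)} = 6 \left(- \frac{6}{-4}\right) = 6 \left(\left(-6\right) \left(- \frac{1}{4}\right)\right) = 6 \cdot \frac{3}{2} = 9$)
$\left(-32\right) \left(-4\right) z{\left(7,\frac{1}{4} \right)} = \left(-32\right) \left(-4\right) 9 = 128 \cdot 9 = 1152$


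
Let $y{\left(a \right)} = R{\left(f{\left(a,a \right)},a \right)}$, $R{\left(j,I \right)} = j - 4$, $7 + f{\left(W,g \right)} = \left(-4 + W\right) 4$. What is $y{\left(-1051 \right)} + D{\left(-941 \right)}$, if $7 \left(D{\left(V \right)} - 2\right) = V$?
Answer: $- \frac{30544}{7} \approx -4363.4$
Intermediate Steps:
$f{\left(W,g \right)} = -23 + 4 W$ ($f{\left(W,g \right)} = -7 + \left(-4 + W\right) 4 = -7 + \left(-16 + 4 W\right) = -23 + 4 W$)
$R{\left(j,I \right)} = -4 + j$
$D{\left(V \right)} = 2 + \frac{V}{7}$
$y{\left(a \right)} = -27 + 4 a$ ($y{\left(a \right)} = -4 + \left(-23 + 4 a\right) = -27 + 4 a$)
$y{\left(-1051 \right)} + D{\left(-941 \right)} = \left(-27 + 4 \left(-1051\right)\right) + \left(2 + \frac{1}{7} \left(-941\right)\right) = \left(-27 - 4204\right) + \left(2 - \frac{941}{7}\right) = -4231 - \frac{927}{7} = - \frac{30544}{7}$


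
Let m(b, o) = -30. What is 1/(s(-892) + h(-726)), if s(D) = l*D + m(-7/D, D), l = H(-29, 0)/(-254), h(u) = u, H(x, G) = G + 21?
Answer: -127/86646 ≈ -0.0014657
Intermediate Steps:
H(x, G) = 21 + G
l = -21/254 (l = (21 + 0)/(-254) = 21*(-1/254) = -21/254 ≈ -0.082677)
s(D) = -30 - 21*D/254 (s(D) = -21*D/254 - 30 = -30 - 21*D/254)
1/(s(-892) + h(-726)) = 1/((-30 - 21/254*(-892)) - 726) = 1/((-30 + 9366/127) - 726) = 1/(5556/127 - 726) = 1/(-86646/127) = -127/86646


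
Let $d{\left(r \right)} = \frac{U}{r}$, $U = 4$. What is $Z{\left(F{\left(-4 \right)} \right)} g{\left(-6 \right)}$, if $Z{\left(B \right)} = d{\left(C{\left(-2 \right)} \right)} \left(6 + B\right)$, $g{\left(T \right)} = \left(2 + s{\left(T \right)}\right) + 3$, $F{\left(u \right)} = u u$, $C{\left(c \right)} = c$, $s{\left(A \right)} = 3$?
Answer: $-352$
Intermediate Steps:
$d{\left(r \right)} = \frac{4}{r}$
$F{\left(u \right)} = u^{2}$
$g{\left(T \right)} = 8$ ($g{\left(T \right)} = \left(2 + 3\right) + 3 = 5 + 3 = 8$)
$Z{\left(B \right)} = -12 - 2 B$ ($Z{\left(B \right)} = \frac{4}{-2} \left(6 + B\right) = 4 \left(- \frac{1}{2}\right) \left(6 + B\right) = - 2 \left(6 + B\right) = -12 - 2 B$)
$Z{\left(F{\left(-4 \right)} \right)} g{\left(-6 \right)} = \left(-12 - 2 \left(-4\right)^{2}\right) 8 = \left(-12 - 32\right) 8 = \left(-44\right) 8 = -352$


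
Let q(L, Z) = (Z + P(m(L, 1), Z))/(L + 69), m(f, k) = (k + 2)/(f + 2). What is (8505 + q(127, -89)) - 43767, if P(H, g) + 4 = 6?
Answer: -6911439/196 ≈ -35262.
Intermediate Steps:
m(f, k) = (2 + k)/(2 + f)
P(H, g) = 2 (P(H, g) = -4 + 6 = 2)
q(L, Z) = (2 + Z)/(69 + L) (q(L, Z) = (Z + 2)/(L + 69) = (2 + Z)/(69 + L))
(8505 + q(127, -89)) - 43767 = (8505 + (2 - 89)/(69 + 127)) - 43767 = (8505 - 87/196) - 43767 = 1666893/196 - 43767 = -6911439/196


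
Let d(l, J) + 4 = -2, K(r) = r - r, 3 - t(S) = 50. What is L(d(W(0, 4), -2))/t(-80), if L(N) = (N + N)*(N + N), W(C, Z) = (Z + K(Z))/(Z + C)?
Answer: -144/47 ≈ -3.0638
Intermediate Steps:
t(S) = -47 (t(S) = 3 - 1*50 = 3 - 50 = -47)
K(r) = 0
W(C, Z) = Z/(C + Z) (W(C, Z) = (Z + 0)/(Z + C) = Z/(C + Z))
d(l, J) = -6 (d(l, J) = -4 - 2 = -6)
L(N) = 4*N² (L(N) = (2*N)*(2*N) = 4*N²)
L(d(W(0, 4), -2))/t(-80) = (4*(-6)²)/(-47) = (4*36)*(-1/47) = 144*(-1/47) = -144/47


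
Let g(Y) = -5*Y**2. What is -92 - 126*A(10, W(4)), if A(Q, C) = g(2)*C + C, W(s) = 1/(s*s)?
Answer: 461/8 ≈ 57.625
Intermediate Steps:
W(s) = s**(-2) (W(s) = 1/(s**2) = s**(-2))
A(Q, C) = -19*C (A(Q, C) = (-5*2**2)*C + C = (-5*4)*C + C = -20*C + C = -19*C)
-92 - 126*A(10, W(4)) = -92 - (-2394)/4**2 = -92 - (-2394)/16 = -92 - 126*(-19/16) = -92 + 1197/8 = 461/8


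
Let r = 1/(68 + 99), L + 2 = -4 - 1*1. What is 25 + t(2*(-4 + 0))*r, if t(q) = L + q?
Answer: 4160/167 ≈ 24.910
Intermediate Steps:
L = -7 (L = -2 + (-4 - 1*1) = -2 + (-4 - 1) = -2 - 5 = -7)
t(q) = -7 + q
r = 1/167 ≈ 0.0059880
25 + t(2*(-4 + 0))*r = 25 + (-7 + 2*(-4 + 0))*(1/167) = 25 + (-7 + 2*(-4))*(1/167) = 25 + (-7 - 8)*(1/167) = 25 - 15*1/167 = 25 - 15/167 = 4160/167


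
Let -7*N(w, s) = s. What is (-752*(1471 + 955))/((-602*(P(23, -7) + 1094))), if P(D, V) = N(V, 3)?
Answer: 912176/329165 ≈ 2.7712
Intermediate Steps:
N(w, s) = -s/7
P(D, V) = -3/7 (P(D, V) = -⅐*3 = -3/7)
(-752*(1471 + 955))/((-602*(P(23, -7) + 1094))) = (-752*(1471 + 955))/((-602*(-3/7 + 1094))) = (-752*2426)/((-602*7655/7)) = -1824352/(-658330) = -1824352*(-1/658330) = 912176/329165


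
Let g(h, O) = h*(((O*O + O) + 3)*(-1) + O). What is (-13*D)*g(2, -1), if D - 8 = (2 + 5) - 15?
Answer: 0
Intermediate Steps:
D = 0 (D = 8 + ((2 + 5) - 15) = 8 + (7 - 15) = 8 - 8 = 0)
g(h, O) = h*(-3 - O**2) (g(h, O) = h*(((O**2 + O) + 3)*(-1) + O) = h*(((O + O**2) + 3)*(-1) + O) = h*((3 + O + O**2)*(-1) + O) = h*((-3 - O - O**2) + O) = h*(-3 - O**2))
(-13*D)*g(2, -1) = (-13*0)*(-1*2*(3 + (-1)**2)) = 0*(-1*2*(3 + 1)) = 0*(-1*2*4) = 0*(-8) = 0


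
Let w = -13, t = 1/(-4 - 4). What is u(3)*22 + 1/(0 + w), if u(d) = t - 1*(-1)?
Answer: 997/52 ≈ 19.173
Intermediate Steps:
t = -⅛ (t = 1/(-8) = -⅛ ≈ -0.12500)
u(d) = 7/8 (u(d) = -⅛ - 1*(-1) = -⅛ + 1 = 7/8)
u(3)*22 + 1/(0 + w) = (7/8)*22 + 1/(0 - 13) = 77/4 + 1/(-13) = 77/4 - 1/13 = 997/52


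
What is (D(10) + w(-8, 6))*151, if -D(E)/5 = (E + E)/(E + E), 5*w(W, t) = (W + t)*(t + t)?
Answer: -7399/5 ≈ -1479.8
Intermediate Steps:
w(W, t) = 2*t*(W + t)/5 (w(W, t) = ((W + t)*(t + t))/5 = ((W + t)*(2*t))/5 = (2*t*(W + t))/5 = 2*t*(W + t)/5)
D(E) = -5 (D(E) = -5*(E + E)/(E + E) = -5*2*E/(2*E) = -5*2*E*1/(2*E) = -5*1 = -5)
(D(10) + w(-8, 6))*151 = (-5 + (⅖)*6*(-8 + 6))*151 = (-5 + (⅖)*6*(-2))*151 = (-5 - 24/5)*151 = -49/5*151 = -7399/5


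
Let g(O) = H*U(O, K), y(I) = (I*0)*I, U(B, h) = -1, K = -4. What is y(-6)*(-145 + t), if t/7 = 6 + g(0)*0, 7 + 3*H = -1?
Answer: 0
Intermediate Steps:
y(I) = 0 (y(I) = 0*I = 0)
H = -8/3 (H = -7/3 + (⅓)*(-1) = -7/3 - ⅓ = -8/3 ≈ -2.6667)
g(O) = 8/3 (g(O) = -8/3*(-1) = 8/3)
t = 42 (t = 7*(6 + (8/3)*0) = 7*(6 + 0) = 7*6 = 42)
y(-6)*(-145 + t) = 0*(-145 + 42) = 0*(-103) = 0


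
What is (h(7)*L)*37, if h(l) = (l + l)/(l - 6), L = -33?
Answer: -17094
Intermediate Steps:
h(l) = 2*l/(-6 + l) (h(l) = (2*l)/(-6 + l) = 2*l/(-6 + l))
(h(7)*L)*37 = ((2*7/(-6 + 7))*(-33))*37 = ((2*7/1)*(-33))*37 = ((2*7*1)*(-33))*37 = (14*(-33))*37 = -462*37 = -17094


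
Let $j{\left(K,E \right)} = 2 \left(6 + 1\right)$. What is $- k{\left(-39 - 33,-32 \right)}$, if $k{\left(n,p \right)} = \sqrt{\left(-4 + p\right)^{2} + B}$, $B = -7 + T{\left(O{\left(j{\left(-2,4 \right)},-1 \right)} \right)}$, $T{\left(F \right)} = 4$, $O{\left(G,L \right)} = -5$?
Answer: $- \sqrt{1293} \approx -35.958$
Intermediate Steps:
$j{\left(K,E \right)} = 14$ ($j{\left(K,E \right)} = 2 \cdot 7 = 14$)
$B = -3$ ($B = -7 + 4 = -3$)
$k{\left(n,p \right)} = \sqrt{-3 + \left(-4 + p\right)^{2}}$ ($k{\left(n,p \right)} = \sqrt{\left(-4 + p\right)^{2} - 3} = \sqrt{-3 + \left(-4 + p\right)^{2}}$)
$- k{\left(-39 - 33,-32 \right)} = - \sqrt{-3 + \left(-4 - 32\right)^{2}} = - \sqrt{-3 + \left(-36\right)^{2}} = - \sqrt{-3 + 1296} = - \sqrt{1293}$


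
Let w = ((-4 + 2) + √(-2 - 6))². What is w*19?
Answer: 76*(1 - I*√2)² ≈ -76.0 - 214.96*I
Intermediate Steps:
w = (-2 + 2*I*√2)² (w = (-2 + √(-8))² = (-2 + 2*I*√2)² ≈ -4.0 - 11.314*I)
w*19 = (4*(1 - I*√2)²)*19 = 76*(1 - I*√2)²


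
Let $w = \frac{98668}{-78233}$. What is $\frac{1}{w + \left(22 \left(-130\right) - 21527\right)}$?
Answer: $- \frac{78233}{1907966839} \approx -4.1003 \cdot 10^{-5}$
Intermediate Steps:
$w = - \frac{98668}{78233}$ ($w = 98668 \left(- \frac{1}{78233}\right) = - \frac{98668}{78233} \approx -1.2612$)
$\frac{1}{w + \left(22 \left(-130\right) - 21527\right)} = \frac{1}{- \frac{98668}{78233} + \left(22 \left(-130\right) - 21527\right)} = \frac{1}{- \frac{98668}{78233} - 24387} = \frac{1}{- \frac{1907966839}{78233}} = - \frac{78233}{1907966839}$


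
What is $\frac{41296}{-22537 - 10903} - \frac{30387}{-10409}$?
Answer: $\frac{5234743}{3107830} \approx 1.6844$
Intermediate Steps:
$\frac{41296}{-22537 - 10903} - \frac{30387}{-10409} = \frac{41296}{-22537 - 10903} - - \frac{4341}{1487} = \frac{41296}{-33440} + \frac{4341}{1487} = 41296 \left(- \frac{1}{33440}\right) + \frac{4341}{1487} = - \frac{2581}{2090} + \frac{4341}{1487} = \frac{5234743}{3107830}$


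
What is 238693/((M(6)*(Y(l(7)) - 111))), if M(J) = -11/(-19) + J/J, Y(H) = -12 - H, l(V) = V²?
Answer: -105469/120 ≈ -878.91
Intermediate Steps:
M(J) = 30/19 (M(J) = -11*(-1/19) + 1 = 11/19 + 1 = 30/19)
238693/((M(6)*(Y(l(7)) - 111))) = 238693/((30*((-12 - 1*7²) - 111)/19)) = 238693/((30*((-12 - 1*49) - 111)/19)) = 238693/((30*((-12 - 49) - 111)/19)) = 238693/((30*(-61 - 111)/19)) = 238693/(((30/19)*(-172))) = 238693/(-5160/19) = 238693*(-19/5160) = -105469/120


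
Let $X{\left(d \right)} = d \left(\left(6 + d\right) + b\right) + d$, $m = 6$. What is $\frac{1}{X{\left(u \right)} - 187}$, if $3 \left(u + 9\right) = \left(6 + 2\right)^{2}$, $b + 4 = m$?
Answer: $\frac{9}{685} \approx 0.013139$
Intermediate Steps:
$b = 2$ ($b = -4 + 6 = 2$)
$u = \frac{37}{3}$ ($u = -9 + \frac{\left(6 + 2\right)^{2}}{3} = -9 + \frac{8^{2}}{3} = -9 + \frac{1}{3} \cdot 64 = -9 + \frac{64}{3} = \frac{37}{3} \approx 12.333$)
$X{\left(d \right)} = d + d \left(8 + d\right)$ ($X{\left(d \right)} = d \left(\left(6 + d\right) + 2\right) + d = d \left(8 + d\right) + d = d + d \left(8 + d\right)$)
$\frac{1}{X{\left(u \right)} - 187} = \frac{1}{\frac{37 \left(9 + \frac{37}{3}\right)}{3} - 187} = \frac{1}{\frac{37}{3} \cdot \frac{64}{3} - 187} = \frac{1}{\frac{2368}{9} - 187} = \frac{1}{\frac{685}{9}} = \frac{9}{685}$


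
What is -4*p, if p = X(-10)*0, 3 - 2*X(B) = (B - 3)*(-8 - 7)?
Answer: 0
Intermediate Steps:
X(B) = -21 + 15*B/2 (X(B) = 3/2 - (B - 3)*(-8 - 7)/2 = 3/2 - (-3 + B)*(-15)/2 = 3/2 - (45 - 15*B)/2 = 3/2 + (-45/2 + 15*B/2) = -21 + 15*B/2)
p = 0 (p = (-21 + (15/2)*(-10))*0 = (-21 - 75)*0 = -96*0 = 0)
-4*p = -4*0 = 0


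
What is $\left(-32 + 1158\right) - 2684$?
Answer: $-1558$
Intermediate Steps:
$\left(-32 + 1158\right) - 2684 = 1126 - 2684 = -1558$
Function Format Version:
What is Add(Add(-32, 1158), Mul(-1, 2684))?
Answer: -1558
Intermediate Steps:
Add(Add(-32, 1158), Mul(-1, 2684)) = Add(1126, -2684) = -1558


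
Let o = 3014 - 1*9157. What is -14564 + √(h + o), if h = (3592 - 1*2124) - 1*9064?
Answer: -14564 + I*√13739 ≈ -14564.0 + 117.21*I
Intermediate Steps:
o = -6143 (o = 3014 - 9157 = -6143)
h = -7596 (h = (3592 - 2124) - 9064 = 1468 - 9064 = -7596)
-14564 + √(h + o) = -14564 + √(-7596 - 6143) = -14564 + √(-13739) = -14564 + I*√13739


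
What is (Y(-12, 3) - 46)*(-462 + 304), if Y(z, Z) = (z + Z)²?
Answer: -5530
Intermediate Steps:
Y(z, Z) = (Z + z)²
(Y(-12, 3) - 46)*(-462 + 304) = ((3 - 12)² - 46)*(-462 + 304) = ((-9)² - 46)*(-158) = (81 - 46)*(-158) = 35*(-158) = -5530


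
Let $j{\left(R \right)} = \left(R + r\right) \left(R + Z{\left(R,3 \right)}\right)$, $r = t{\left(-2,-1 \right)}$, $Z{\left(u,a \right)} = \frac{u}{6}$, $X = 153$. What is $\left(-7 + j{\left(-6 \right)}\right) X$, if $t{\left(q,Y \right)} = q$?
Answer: $7497$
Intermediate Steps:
$Z{\left(u,a \right)} = \frac{u}{6}$ ($Z{\left(u,a \right)} = u \frac{1}{6} = \frac{u}{6}$)
$r = -2$
$j{\left(R \right)} = \frac{7 R \left(-2 + R\right)}{6}$ ($j{\left(R \right)} = \left(R - 2\right) \left(R + \frac{R}{6}\right) = \left(-2 + R\right) \frac{7 R}{6} = \frac{7 R \left(-2 + R\right)}{6}$)
$\left(-7 + j{\left(-6 \right)}\right) X = \left(-7 + \frac{7}{6} \left(-6\right) \left(-2 - 6\right)\right) 153 = \left(-7 + \frac{7}{6} \left(-6\right) \left(-8\right)\right) 153 = \left(-7 + 56\right) 153 = 49 \cdot 153 = 7497$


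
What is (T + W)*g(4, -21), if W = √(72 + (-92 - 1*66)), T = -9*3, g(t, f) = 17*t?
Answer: -1836 + 68*I*√86 ≈ -1836.0 + 630.61*I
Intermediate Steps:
T = -27
W = I*√86 (W = √(72 + (-92 - 66)) = √(72 - 158) = √(-86) = I*√86 ≈ 9.2736*I)
(T + W)*g(4, -21) = (-27 + I*√86)*(17*4) = (-27 + I*√86)*68 = -1836 + 68*I*√86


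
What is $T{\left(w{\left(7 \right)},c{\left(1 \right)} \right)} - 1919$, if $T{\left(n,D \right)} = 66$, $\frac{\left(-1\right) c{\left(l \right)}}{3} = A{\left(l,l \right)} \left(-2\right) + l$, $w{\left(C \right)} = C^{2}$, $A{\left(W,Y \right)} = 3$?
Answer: $-1853$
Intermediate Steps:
$c{\left(l \right)} = 18 - 3 l$ ($c{\left(l \right)} = - 3 \left(3 \left(-2\right) + l\right) = - 3 \left(-6 + l\right) = 18 - 3 l$)
$T{\left(w{\left(7 \right)},c{\left(1 \right)} \right)} - 1919 = 66 - 1919 = -1853$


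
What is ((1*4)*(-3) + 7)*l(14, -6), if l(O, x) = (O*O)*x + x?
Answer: 5910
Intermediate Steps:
l(O, x) = x + x*O**2 (l(O, x) = O**2*x + x = x*O**2 + x = x + x*O**2)
((1*4)*(-3) + 7)*l(14, -6) = ((1*4)*(-3) + 7)*(-6*(1 + 14**2)) = (4*(-3) + 7)*(-6*(1 + 196)) = (-12 + 7)*(-6*197) = -5*(-1182) = 5910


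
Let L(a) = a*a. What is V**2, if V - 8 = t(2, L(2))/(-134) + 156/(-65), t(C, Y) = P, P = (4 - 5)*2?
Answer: 3538161/112225 ≈ 31.527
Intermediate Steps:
L(a) = a**2
P = -2 (P = -1*2 = -2)
t(C, Y) = -2
V = 1881/335 (V = 8 + (-2/(-134) + 156/(-65)) = 8 + (-2*(-1/134) + 156*(-1/65)) = 8 + (1/67 - 12/5) = 8 - 799/335 = 1881/335 ≈ 5.6149)
V**2 = (1881/335)**2 = 3538161/112225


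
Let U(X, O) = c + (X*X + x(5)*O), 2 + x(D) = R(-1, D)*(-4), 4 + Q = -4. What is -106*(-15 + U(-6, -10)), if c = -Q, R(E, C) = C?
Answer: -26394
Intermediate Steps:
Q = -8 (Q = -4 - 4 = -8)
x(D) = -2 - 4*D (x(D) = -2 + D*(-4) = -2 - 4*D)
c = 8 (c = -1*(-8) = 8)
U(X, O) = 8 + X**2 - 22*O (U(X, O) = 8 + (X*X + (-2 - 4*5)*O) = 8 + (X**2 + (-2 - 20)*O) = 8 + (X**2 - 22*O) = 8 + X**2 - 22*O)
-106*(-15 + U(-6, -10)) = -106*(-15 + (8 + (-6)**2 - 22*(-10))) = -106*(-15 + (8 + 36 + 220)) = -106*(-15 + 264) = -106*249 = -26394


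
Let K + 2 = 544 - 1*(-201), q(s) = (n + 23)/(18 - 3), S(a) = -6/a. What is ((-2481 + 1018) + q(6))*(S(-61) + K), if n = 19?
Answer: -330947029/305 ≈ -1.0851e+6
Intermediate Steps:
q(s) = 14/5 (q(s) = (19 + 23)/(18 - 3) = 42/15 = 42*(1/15) = 14/5)
K = 743 (K = -2 + (544 - 1*(-201)) = -2 + (544 + 201) = -2 + 745 = 743)
((-2481 + 1018) + q(6))*(S(-61) + K) = ((-2481 + 1018) + 14/5)*(-6/(-61) + 743) = (-1463 + 14/5)*(-6*(-1/61) + 743) = -7301*(6/61 + 743)/5 = -7301/5*45329/61 = -330947029/305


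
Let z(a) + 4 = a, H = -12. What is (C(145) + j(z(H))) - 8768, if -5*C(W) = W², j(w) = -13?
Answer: -12986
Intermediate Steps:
z(a) = -4 + a
C(W) = -W²/5
(C(145) + j(z(H))) - 8768 = (-⅕*145² - 13) - 8768 = (-⅕*21025 - 13) - 8768 = (-4205 - 13) - 8768 = -4218 - 8768 = -12986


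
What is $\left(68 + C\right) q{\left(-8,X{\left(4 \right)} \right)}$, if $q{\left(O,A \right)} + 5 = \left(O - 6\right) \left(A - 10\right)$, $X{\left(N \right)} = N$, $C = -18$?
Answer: $3950$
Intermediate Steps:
$q{\left(O,A \right)} = -5 + \left(-10 + A\right) \left(-6 + O\right)$ ($q{\left(O,A \right)} = -5 + \left(O - 6\right) \left(A - 10\right) = -5 + \left(-6 + O\right) \left(-10 + A\right) = -5 + \left(-10 + A\right) \left(-6 + O\right)$)
$\left(68 + C\right) q{\left(-8,X{\left(4 \right)} \right)} = \left(68 - 18\right) \left(55 - -80 - 24 + 4 \left(-8\right)\right) = 50 \left(55 + 80 - 24 - 32\right) = 50 \cdot 79 = 3950$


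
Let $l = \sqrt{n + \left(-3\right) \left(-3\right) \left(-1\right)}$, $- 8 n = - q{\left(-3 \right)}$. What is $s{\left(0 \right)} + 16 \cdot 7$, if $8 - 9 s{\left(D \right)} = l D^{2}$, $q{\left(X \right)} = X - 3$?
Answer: $\frac{1016}{9} \approx 112.89$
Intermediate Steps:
$q{\left(X \right)} = -3 + X$
$n = - \frac{3}{4}$ ($n = - \frac{\left(-1\right) \left(-3 - 3\right)}{8} = - \frac{\left(-1\right) \left(-6\right)}{8} = \left(- \frac{1}{8}\right) 6 = - \frac{3}{4} \approx -0.75$)
$l = \frac{i \sqrt{39}}{2}$ ($l = \sqrt{- \frac{3}{4} + \left(-3\right) \left(-3\right) \left(-1\right)} = \sqrt{- \frac{3}{4} + 9 \left(-1\right)} = \sqrt{- \frac{3}{4} - 9} = \sqrt{- \frac{39}{4}} = \frac{i \sqrt{39}}{2} \approx 3.1225 i$)
$s{\left(D \right)} = \frac{8}{9} - \frac{i \sqrt{39} D^{2}}{18}$ ($s{\left(D \right)} = \frac{8}{9} - \frac{\frac{i \sqrt{39}}{2} D^{2}}{9} = \frac{8}{9} - \frac{\frac{1}{2} i \sqrt{39} D^{2}}{9} = \frac{8}{9} - \frac{i \sqrt{39} D^{2}}{18}$)
$s{\left(0 \right)} + 16 \cdot 7 = \left(\frac{8}{9} - \frac{i \sqrt{39} \cdot 0^{2}}{18}\right) + 16 \cdot 7 = \left(\frac{8}{9} - \frac{1}{18} i \sqrt{39} \cdot 0\right) + 112 = \left(\frac{8}{9} + 0\right) + 112 = \frac{8}{9} + 112 = \frac{1016}{9}$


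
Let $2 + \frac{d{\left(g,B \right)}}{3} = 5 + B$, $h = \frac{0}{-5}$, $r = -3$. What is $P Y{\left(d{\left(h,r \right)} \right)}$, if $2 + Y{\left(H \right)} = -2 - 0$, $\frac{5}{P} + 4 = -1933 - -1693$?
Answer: $\frac{5}{61} \approx 0.081967$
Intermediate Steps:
$h = 0$ ($h = 0 \left(- \frac{1}{5}\right) = 0$)
$d{\left(g,B \right)} = 9 + 3 B$ ($d{\left(g,B \right)} = -6 + 3 \left(5 + B\right) = -6 + \left(15 + 3 B\right) = 9 + 3 B$)
$P = - \frac{5}{244}$ ($P = \frac{5}{-4 - 240} = \frac{5}{-244} = 5 \left(- \frac{1}{244}\right) = - \frac{5}{244} \approx -0.020492$)
$Y{\left(H \right)} = -4$ ($Y{\left(H \right)} = -2 - 2 = -4$)
$P Y{\left(d{\left(h,r \right)} \right)} = \left(- \frac{5}{244}\right) \left(-4\right) = \frac{5}{61}$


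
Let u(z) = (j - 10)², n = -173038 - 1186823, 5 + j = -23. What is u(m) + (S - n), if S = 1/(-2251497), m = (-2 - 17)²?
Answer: 3064974123584/2251497 ≈ 1.3613e+6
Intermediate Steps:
j = -28 (j = -5 - 23 = -28)
m = 361 (m = (-19)² = 361)
n = -1359861
u(z) = 1444 (u(z) = (-28 - 10)² = (-38)² = 1444)
S = -1/2251497 ≈ -4.4415e-7
u(m) + (S - n) = 1444 + (-1/2251497 - 1*(-1359861)) = 1444 + (-1/2251497 + 1359861) = 1444 + 3061722961916/2251497 = 3064974123584/2251497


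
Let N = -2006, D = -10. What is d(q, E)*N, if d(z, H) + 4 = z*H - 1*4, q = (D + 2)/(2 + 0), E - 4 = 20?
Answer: 208624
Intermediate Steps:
E = 24 (E = 4 + 20 = 24)
q = -4 (q = (-10 + 2)/(2 + 0) = -8/2 = -8*½ = -4)
d(z, H) = -8 + H*z (d(z, H) = -4 + (z*H - 1*4) = -4 + (H*z - 4) = -4 + (-4 + H*z) = -8 + H*z)
d(q, E)*N = (-8 + 24*(-4))*(-2006) = (-8 - 96)*(-2006) = -104*(-2006) = 208624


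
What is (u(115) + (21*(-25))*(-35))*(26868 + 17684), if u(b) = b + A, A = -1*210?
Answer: 814410560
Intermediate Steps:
A = -210
u(b) = -210 + b (u(b) = b - 210 = -210 + b)
(u(115) + (21*(-25))*(-35))*(26868 + 17684) = ((-210 + 115) + (21*(-25))*(-35))*(26868 + 17684) = (-95 - 525*(-35))*44552 = (-95 + 18375)*44552 = 18280*44552 = 814410560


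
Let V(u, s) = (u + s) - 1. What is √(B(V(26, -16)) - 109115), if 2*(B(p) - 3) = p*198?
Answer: I*√108221 ≈ 328.97*I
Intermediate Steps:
V(u, s) = -1 + s + u (V(u, s) = (s + u) - 1 = -1 + s + u)
B(p) = 3 + 99*p (B(p) = 3 + (p*198)/2 = 3 + (198*p)/2 = 3 + 99*p)
√(B(V(26, -16)) - 109115) = √((3 + 99*(-1 - 16 + 26)) - 109115) = √((3 + 99*9) - 109115) = √((3 + 891) - 109115) = √(894 - 109115) = √(-108221) = I*√108221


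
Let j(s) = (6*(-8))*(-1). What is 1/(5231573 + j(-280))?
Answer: 1/5231621 ≈ 1.9115e-7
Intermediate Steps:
j(s) = 48 (j(s) = -48*(-1) = 48)
1/(5231573 + j(-280)) = 1/(5231573 + 48) = 1/5231621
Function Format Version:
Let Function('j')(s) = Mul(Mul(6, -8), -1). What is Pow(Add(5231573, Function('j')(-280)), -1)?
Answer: Rational(1, 5231621) ≈ 1.9115e-7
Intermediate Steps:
Function('j')(s) = 48 (Function('j')(s) = Mul(-48, -1) = 48)
Pow(Add(5231573, Function('j')(-280)), -1) = Pow(Add(5231573, 48), -1) = Pow(5231621, -1) = Rational(1, 5231621)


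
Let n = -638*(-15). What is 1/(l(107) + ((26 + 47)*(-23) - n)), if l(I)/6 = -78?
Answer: -1/11717 ≈ -8.5346e-5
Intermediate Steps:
l(I) = -468 (l(I) = 6*(-78) = -468)
n = 9570
1/(l(107) + ((26 + 47)*(-23) - n)) = 1/(-468 + ((26 + 47)*(-23) - 1*9570)) = 1/(-468 + (73*(-23) - 9570)) = 1/(-468 + (-1679 - 9570)) = 1/(-468 - 11249) = 1/(-11717) = -1/11717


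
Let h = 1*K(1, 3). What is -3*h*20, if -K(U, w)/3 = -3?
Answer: -540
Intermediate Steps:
K(U, w) = 9 (K(U, w) = -3*(-3) = 9)
h = 9 (h = 1*9 = 9)
-3*h*20 = -27*20 = -3*180 = -540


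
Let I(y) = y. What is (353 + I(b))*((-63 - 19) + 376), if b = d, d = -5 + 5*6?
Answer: 111132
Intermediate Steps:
d = 25 (d = -5 + 30 = 25)
b = 25
(353 + I(b))*((-63 - 19) + 376) = (353 + 25)*((-63 - 19) + 376) = 378*(-82 + 376) = 378*294 = 111132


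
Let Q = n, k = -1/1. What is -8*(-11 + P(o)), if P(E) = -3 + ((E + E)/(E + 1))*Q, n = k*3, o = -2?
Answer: 208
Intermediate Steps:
k = -1 (k = -1*1 = -1)
n = -3 (n = -1*3 = -3)
Q = -3
P(E) = -3 - 6*E/(1 + E) (P(E) = -3 + ((E + E)/(E + 1))*(-3) = -3 + ((2*E)/(1 + E))*(-3) = -3 + (2*E/(1 + E))*(-3) = -3 - 6*E/(1 + E))
-8*(-11 + P(o)) = -8*(-11 + 3*(-1 - 3*(-2))/(1 - 2)) = -8*(-11 + 3*(-1 + 6)/(-1)) = -8*(-11 + 3*(-1)*5) = -8*(-11 - 15) = -8*(-26) = 208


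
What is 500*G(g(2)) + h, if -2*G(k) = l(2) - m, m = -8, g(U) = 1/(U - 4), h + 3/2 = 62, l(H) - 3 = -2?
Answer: -4379/2 ≈ -2189.5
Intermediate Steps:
l(H) = 1 (l(H) = 3 - 2 = 1)
h = 121/2 (h = -3/2 + 62 = 121/2 ≈ 60.500)
g(U) = 1/(-4 + U)
G(k) = -9/2 (G(k) = -(1 - 1*(-8))/2 = -(1 + 8)/2 = -½*9 = -9/2)
500*G(g(2)) + h = 500*(-9/2) + 121/2 = -2250 + 121/2 = -4379/2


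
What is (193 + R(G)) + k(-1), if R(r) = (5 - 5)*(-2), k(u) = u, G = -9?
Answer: 192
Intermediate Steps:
R(r) = 0 (R(r) = 0*(-2) = 0)
(193 + R(G)) + k(-1) = (193 + 0) - 1 = 193 - 1 = 192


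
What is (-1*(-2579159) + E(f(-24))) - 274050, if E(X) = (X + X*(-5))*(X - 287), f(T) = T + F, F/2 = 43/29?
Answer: 1916800149/841 ≈ 2.2792e+6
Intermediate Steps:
F = 86/29 (F = 2*(43/29) = 86/29 ≈ 2.9655)
f(T) = 86/29 + T (f(T) = T + 86/29 = 86/29 + T)
E(X) = -4*X*(-287 + X) (E(X) = (X - 5*X)*(-287 + X) = (-4*X)*(-287 + X) = -4*X*(-287 + X))
(-1*(-2579159) + E(f(-24))) - 274050 = (-1*(-2579159) + 4*(86/29 - 24)*(287 - (86/29 - 24))) - 274050 = (2579159 + 4*(-610/29)*(287 - 1*(-610/29))) - 274050 = (2579159 + 4*(-610/29)*(287 + 610/29)) - 274050 = (2579159 + 4*(-610/29)*(8933/29)) - 274050 = (2579159 - 21796520/841) - 274050 = 2147276199/841 - 274050 = 1916800149/841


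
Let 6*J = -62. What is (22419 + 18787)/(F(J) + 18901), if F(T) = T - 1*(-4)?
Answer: 61809/28342 ≈ 2.1808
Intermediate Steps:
J = -31/3 (J = (⅙)*(-62) = -31/3 ≈ -10.333)
F(T) = 4 + T (F(T) = T + 4 = 4 + T)
(22419 + 18787)/(F(J) + 18901) = (22419 + 18787)/((4 - 31/3) + 18901) = 41206/(-19/3 + 18901) = 41206/(56684/3) = 41206*(3/56684) = 61809/28342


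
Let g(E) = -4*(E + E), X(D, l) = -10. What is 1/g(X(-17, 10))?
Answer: 1/80 ≈ 0.012500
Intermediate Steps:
g(E) = -8*E
1/g(X(-17, 10)) = 1/(-8*(-10)) = 1/80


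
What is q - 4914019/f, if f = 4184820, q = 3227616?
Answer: 13506987075101/4184820 ≈ 3.2276e+6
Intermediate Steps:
q - 4914019/f = 3227616 - 4914019/4184820 = 13506987075101/4184820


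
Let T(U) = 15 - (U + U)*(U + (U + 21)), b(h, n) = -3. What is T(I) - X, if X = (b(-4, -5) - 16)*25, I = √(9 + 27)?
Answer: 94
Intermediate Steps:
I = 6 (I = √36 = 6)
T(U) = 15 - 2*U*(21 + 2*U) (T(U) = 15 - 2*U*(U + (21 + U)) = 15 - 2*U*(21 + 2*U))
X = -475 (X = (-3 - 16)*25 = -19*25 = -475)
T(I) - X = (15 - 42*6 - 4*6²) - 1*(-475) = (15 - 252 - 4*36) + 475 = (15 - 252 - 144) + 475 = -381 + 475 = 94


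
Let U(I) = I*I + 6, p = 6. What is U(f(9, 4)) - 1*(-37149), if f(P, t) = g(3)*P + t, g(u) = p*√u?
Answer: 45919 + 432*√3 ≈ 46667.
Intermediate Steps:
g(u) = 6*√u
f(P, t) = t + 6*P*√3 (f(P, t) = (6*√3)*P + t = 6*P*√3 + t = t + 6*P*√3)
U(I) = 6 + I² (U(I) = I² + 6 = 6 + I²)
U(f(9, 4)) - 1*(-37149) = (6 + (4 + 6*9*√3)²) - 1*(-37149) = (6 + (4 + 54*√3)²) + 37149 = 37155 + (4 + 54*√3)²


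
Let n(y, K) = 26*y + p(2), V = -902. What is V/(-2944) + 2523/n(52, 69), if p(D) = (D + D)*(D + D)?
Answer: 180451/83904 ≈ 2.1507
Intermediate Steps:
p(D) = 4*D**2 (p(D) = (2*D)*(2*D) = 4*D**2)
n(y, K) = 16 + 26*y (n(y, K) = 26*y + 4*2**2 = 26*y + 4*4 = 26*y + 16 = 16 + 26*y)
V/(-2944) + 2523/n(52, 69) = -902/(-2944) + 2523/(16 + 26*52) = -902*(-1/2944) + 2523/(16 + 1352) = 451/1472 + 2523/1368 = 451/1472 + 2523*(1/1368) = 451/1472 + 841/456 = 180451/83904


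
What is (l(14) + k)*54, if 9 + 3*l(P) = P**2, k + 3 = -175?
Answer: -6246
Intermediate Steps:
k = -178 (k = -3 - 175 = -178)
l(P) = -3 + P**2/3
(l(14) + k)*54 = ((-3 + (1/3)*14**2) - 178)*54 = ((-3 + (1/3)*196) - 178)*54 = ((-3 + 196/3) - 178)*54 = (187/3 - 178)*54 = -347/3*54 = -6246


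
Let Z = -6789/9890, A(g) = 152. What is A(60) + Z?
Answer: 1496491/9890 ≈ 151.31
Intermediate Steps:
Z = -6789/9890 ≈ -0.68645
A(60) + Z = 152 - 6789/9890 = 1496491/9890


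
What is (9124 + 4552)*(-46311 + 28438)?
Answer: -244431148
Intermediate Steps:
(9124 + 4552)*(-46311 + 28438) = 13676*(-17873) = -244431148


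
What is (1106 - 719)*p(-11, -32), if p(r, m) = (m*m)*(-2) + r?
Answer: -796833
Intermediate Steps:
p(r, m) = r - 2*m**2 (p(r, m) = m**2*(-2) + r = -2*m**2 + r = r - 2*m**2)
(1106 - 719)*p(-11, -32) = (1106 - 719)*(-11 - 2*(-32)**2) = 387*(-11 - 2*1024) = 387*(-11 - 2048) = 387*(-2059) = -796833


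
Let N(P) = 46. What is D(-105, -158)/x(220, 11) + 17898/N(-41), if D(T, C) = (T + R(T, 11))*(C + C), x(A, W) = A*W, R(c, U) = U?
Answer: 5584943/13915 ≈ 401.36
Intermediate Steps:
D(T, C) = 2*C*(11 + T) (D(T, C) = (T + 11)*(C + C) = (11 + T)*(2*C) = 2*C*(11 + T))
D(-105, -158)/x(220, 11) + 17898/N(-41) = (2*(-158)*(11 - 105))/((220*11)) + 17898/46 = (2*(-158)*(-94))/2420 + 17898*(1/46) = 29704*(1/2420) + 8949/23 = 7426/605 + 8949/23 = 5584943/13915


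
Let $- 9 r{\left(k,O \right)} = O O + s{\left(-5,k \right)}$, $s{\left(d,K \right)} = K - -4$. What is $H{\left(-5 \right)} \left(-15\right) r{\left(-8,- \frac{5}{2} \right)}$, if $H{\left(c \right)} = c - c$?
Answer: $0$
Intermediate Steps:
$s{\left(d,K \right)} = 4 + K$ ($s{\left(d,K \right)} = K + 4 = 4 + K$)
$r{\left(k,O \right)} = - \frac{4}{9} - \frac{k}{9} - \frac{O^{2}}{9}$ ($r{\left(k,O \right)} = - \frac{O O + \left(4 + k\right)}{9} = - \frac{O^{2} + \left(4 + k\right)}{9} = - \frac{4 + k + O^{2}}{9} = - \frac{4}{9} - \frac{k}{9} - \frac{O^{2}}{9}$)
$H{\left(c \right)} = 0$
$H{\left(-5 \right)} \left(-15\right) r{\left(-8,- \frac{5}{2} \right)} = 0 \left(-15\right) \left(- \frac{4}{9} - - \frac{8}{9} - \frac{\left(- \frac{5}{2}\right)^{2}}{9}\right) = 0 \left(- \frac{4}{9} + \frac{8}{9} - \frac{\left(\left(-5\right) \frac{1}{2}\right)^{2}}{9}\right) = 0 \left(- \frac{4}{9} + \frac{8}{9} - \frac{\left(- \frac{5}{2}\right)^{2}}{9}\right) = 0 \left(- \frac{4}{9} + \frac{8}{9} - \frac{25}{36}\right) = 0 \left(- \frac{1}{4}\right) = 0$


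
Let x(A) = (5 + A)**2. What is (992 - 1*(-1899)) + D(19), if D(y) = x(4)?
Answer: 2972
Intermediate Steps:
D(y) = 81 (D(y) = (5 + 4)**2 = 9**2 = 81)
(992 - 1*(-1899)) + D(19) = (992 - 1*(-1899)) + 81 = (992 + 1899) + 81 = 2891 + 81 = 2972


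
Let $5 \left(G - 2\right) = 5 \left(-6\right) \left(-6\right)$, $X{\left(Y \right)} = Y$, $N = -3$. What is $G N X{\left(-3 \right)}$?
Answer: $342$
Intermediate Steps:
$G = 38$ ($G = 2 + \frac{5 \left(-6\right) \left(-6\right)}{5} = 2 + \frac{\left(-30\right) \left(-6\right)}{5} = 2 + \frac{1}{5} \cdot 180 = 2 + 36 = 38$)
$G N X{\left(-3 \right)} = 38 \left(\left(-3\right) \left(-3\right)\right) = 38 \cdot 9 = 342$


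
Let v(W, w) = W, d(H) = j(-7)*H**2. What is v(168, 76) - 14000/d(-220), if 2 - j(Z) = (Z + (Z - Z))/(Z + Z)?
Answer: 60914/363 ≈ 167.81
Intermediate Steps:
j(Z) = 3/2 (j(Z) = 2 - (Z + (Z - Z))/(Z + Z) = 2 - (Z + 0)/(2*Z) = 2 - Z*1/(2*Z) = 2 - 1*1/2 = 2 - 1/2 = 3/2)
d(H) = 3*H**2/2
v(168, 76) - 14000/d(-220) = 168 - 14000/((3/2)*(-220)**2) = 168 - 14000/((3/2)*48400) = 168 - 14000/72600 = 168 - 14000*1/72600 = 168 - 70/363 = 60914/363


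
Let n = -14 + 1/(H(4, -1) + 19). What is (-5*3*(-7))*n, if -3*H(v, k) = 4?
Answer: -77595/53 ≈ -1464.1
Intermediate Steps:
H(v, k) = -4/3 (H(v, k) = -⅓*4 = -4/3)
n = -739/53 (n = -14 + 1/(-4/3 + 19) = -14 + 1/(53/3) = -14 + 3/53 = -739/53 ≈ -13.943)
(-5*3*(-7))*n = (-5*3*(-7))*(-739/53) = -15*(-7)*(-739/53) = 105*(-739/53) = -77595/53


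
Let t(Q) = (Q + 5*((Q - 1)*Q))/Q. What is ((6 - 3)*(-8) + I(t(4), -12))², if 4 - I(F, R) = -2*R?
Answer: 1936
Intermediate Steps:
t(Q) = (Q + 5*Q*(-1 + Q))/Q (t(Q) = (Q + 5*((-1 + Q)*Q))/Q = (Q + 5*(Q*(-1 + Q)))/Q = (Q + 5*Q*(-1 + Q))/Q)
I(F, R) = 4 + 2*R (I(F, R) = 4 - (-2)*R = 4 + 2*R)
((6 - 3)*(-8) + I(t(4), -12))² = ((6 - 3)*(-8) + (4 + 2*(-12)))² = (3*(-8) + (4 - 24))² = (-24 - 20)² = (-44)² = 1936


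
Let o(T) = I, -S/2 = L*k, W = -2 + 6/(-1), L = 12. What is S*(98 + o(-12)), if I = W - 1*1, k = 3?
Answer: -6408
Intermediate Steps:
W = -8 (W = -2 + 6*(-1) = -2 - 6 = -8)
I = -9 (I = -8 - 1*1 = -8 - 1 = -9)
S = -72 (S = -24*3 = -2*36 = -72)
o(T) = -9
S*(98 + o(-12)) = -72*(98 - 9) = -72*89 = -6408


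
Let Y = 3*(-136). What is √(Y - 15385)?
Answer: I*√15793 ≈ 125.67*I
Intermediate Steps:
Y = -408
√(Y - 15385) = √(-408 - 15385) = √(-15793) = I*√15793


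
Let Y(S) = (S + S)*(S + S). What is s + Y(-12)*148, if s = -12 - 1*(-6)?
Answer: 85242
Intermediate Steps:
Y(S) = 4*S² (Y(S) = (2*S)*(2*S) = 4*S²)
s = -6 (s = -12 + 6 = -6)
s + Y(-12)*148 = -6 + (4*(-12)²)*148 = -6 + (4*144)*148 = -6 + 576*148 = -6 + 85248 = 85242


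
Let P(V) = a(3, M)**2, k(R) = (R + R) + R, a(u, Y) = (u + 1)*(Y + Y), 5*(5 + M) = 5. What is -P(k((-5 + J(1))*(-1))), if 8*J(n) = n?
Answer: -1024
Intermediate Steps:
M = -4 (M = -5 + (1/5)*5 = -5 + 1 = -4)
J(n) = n/8
a(u, Y) = 2*Y*(1 + u) (a(u, Y) = (1 + u)*(2*Y) = 2*Y*(1 + u))
k(R) = 3*R (k(R) = 2*R + R = 3*R)
P(V) = 1024 (P(V) = (2*(-4)*(1 + 3))**2 = (2*(-4)*4)**2 = (-32)**2 = 1024)
-P(k((-5 + J(1))*(-1))) = -1*1024 = -1024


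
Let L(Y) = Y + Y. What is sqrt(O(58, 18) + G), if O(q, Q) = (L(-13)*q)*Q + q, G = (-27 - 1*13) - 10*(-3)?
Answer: 2*I*sqrt(6774) ≈ 164.61*I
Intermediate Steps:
L(Y) = 2*Y
G = -10 (G = (-27 - 13) + 30 = -40 + 30 = -10)
O(q, Q) = q - 26*Q*q (O(q, Q) = ((2*(-13))*q)*Q + q = (-26*q)*Q + q = -26*Q*q + q = q - 26*Q*q)
sqrt(O(58, 18) + G) = sqrt(58*(1 - 26*18) - 10) = sqrt(58*(1 - 468) - 10) = sqrt(58*(-467) - 10) = sqrt(-27086 - 10) = sqrt(-27096) = 2*I*sqrt(6774)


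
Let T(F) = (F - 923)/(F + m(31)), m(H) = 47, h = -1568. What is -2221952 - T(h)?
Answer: -3379591483/1521 ≈ -2.2220e+6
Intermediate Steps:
T(F) = (-923 + F)/(47 + F) (T(F) = (F - 923)/(F + 47) = (-923 + F)/(47 + F))
-2221952 - T(h) = -2221952 - (-923 - 1568)/(47 - 1568) = -2221952 - (-2491)/(-1521) = -2221952 - (-1)*(-2491)/1521 = -2221952 - 1*2491/1521 = -2221952 - 2491/1521 = -3379591483/1521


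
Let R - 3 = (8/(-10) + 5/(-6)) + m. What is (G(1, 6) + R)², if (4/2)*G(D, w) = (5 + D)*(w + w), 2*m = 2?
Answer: 1324801/900 ≈ 1472.0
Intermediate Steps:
m = 1 (m = (½)*2 = 1)
G(D, w) = w*(5 + D) (G(D, w) = ((5 + D)*(w + w))/2 = ((5 + D)*(2*w))/2 = (2*w*(5 + D))/2 = w*(5 + D))
R = 71/30 (R = 3 + ((8/(-10) + 5/(-6)) + 1) = 3 + ((8*(-⅒) + 5*(-⅙)) + 1) = 3 + ((-⅘ - ⅚) + 1) = 3 + (-49/30 + 1) = 3 - 19/30 = 71/30 ≈ 2.3667)
(G(1, 6) + R)² = (6*(5 + 1) + 71/30)² = (6*6 + 71/30)² = (36 + 71/30)² = (1151/30)² = 1324801/900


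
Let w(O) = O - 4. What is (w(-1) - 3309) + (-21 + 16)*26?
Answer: -3444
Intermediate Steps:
w(O) = -4 + O
(w(-1) - 3309) + (-21 + 16)*26 = ((-4 - 1) - 3309) + (-21 + 16)*26 = (-5 - 3309) - 5*26 = -3314 - 130 = -3444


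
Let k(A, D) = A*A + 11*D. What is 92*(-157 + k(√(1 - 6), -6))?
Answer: -20976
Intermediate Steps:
k(A, D) = A² + 11*D
92*(-157 + k(√(1 - 6), -6)) = 92*(-157 + ((√(1 - 6))² + 11*(-6))) = 92*(-157 + ((√(-5))² - 66)) = 92*(-157 + ((I*√5)² - 66)) = 92*(-157 + (-5 - 66)) = 92*(-157 - 71) = 92*(-228) = -20976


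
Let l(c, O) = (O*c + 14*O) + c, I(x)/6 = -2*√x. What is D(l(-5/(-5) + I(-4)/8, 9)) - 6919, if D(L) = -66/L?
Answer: -33552475/4849 - 495*I/4849 ≈ -6919.5 - 0.10208*I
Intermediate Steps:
I(x) = -12*√x (I(x) = 6*(-2*√x) = -12*√x)
l(c, O) = c + 14*O + O*c (l(c, O) = (14*O + O*c) + c = c + 14*O + O*c)
D(l(-5/(-5) + I(-4)/8, 9)) - 6919 = -66/((-5/(-5) - 24*I/8) + 14*9 + 9*(-5/(-5) - 24*I/8)) - 6919 = -66/((-5*(-⅕) - 24*I*(⅛)) + 126 + 9*(-5*(-⅕) - 24*I*(⅛))) - 6919 = -66/((1 - 24*I*(⅛)) + 126 + 9*(1 - 24*I*(⅛))) - 6919 = -66/((1 - 3*I) + 126 + 9*(1 - 3*I)) - 6919 = -66/((1 - 3*I) + 126 + (9 - 27*I)) - 6919 = -66*(136 + 30*I)/19396 - 6919 = -33*(136 + 30*I)/9698 - 6919 = -6919 - 33*(136 + 30*I)/9698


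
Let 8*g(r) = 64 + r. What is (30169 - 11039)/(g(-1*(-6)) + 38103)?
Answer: 76520/152447 ≈ 0.50194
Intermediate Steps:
g(r) = 8 + r/8 (g(r) = (64 + r)/8 = 8 + r/8)
(30169 - 11039)/(g(-1*(-6)) + 38103) = (30169 - 11039)/((8 + (-1*(-6))/8) + 38103) = 19130/((8 + (1/8)*6) + 38103) = 19130/((8 + 3/4) + 38103) = 19130/(35/4 + 38103) = 19130/(152447/4) = 19130*(4/152447) = 76520/152447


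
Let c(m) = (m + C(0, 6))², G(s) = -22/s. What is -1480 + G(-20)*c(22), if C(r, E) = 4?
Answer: -3682/5 ≈ -736.40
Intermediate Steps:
c(m) = (4 + m)² (c(m) = (m + 4)² = (4 + m)²)
-1480 + G(-20)*c(22) = -1480 + (-22/(-20))*(4 + 22)² = -1480 - 22*(-1/20)*26² = -1480 + (11/10)*676 = -1480 + 3718/5 = -3682/5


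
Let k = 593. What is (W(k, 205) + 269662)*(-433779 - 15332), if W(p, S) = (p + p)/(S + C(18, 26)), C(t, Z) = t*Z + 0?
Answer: -81506331380032/673 ≈ -1.2111e+11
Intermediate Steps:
C(t, Z) = Z*t (C(t, Z) = Z*t + 0 = Z*t)
W(p, S) = 2*p/(468 + S) (W(p, S) = (p + p)/(S + 26*18) = (2*p)/(S + 468) = (2*p)/(468 + S) = 2*p/(468 + S))
(W(k, 205) + 269662)*(-433779 - 15332) = (2*593/(468 + 205) + 269662)*(-433779 - 15332) = (2*593/673 + 269662)*(-449111) = (2*593*(1/673) + 269662)*(-449111) = (1186/673 + 269662)*(-449111) = (181483712/673)*(-449111) = -81506331380032/673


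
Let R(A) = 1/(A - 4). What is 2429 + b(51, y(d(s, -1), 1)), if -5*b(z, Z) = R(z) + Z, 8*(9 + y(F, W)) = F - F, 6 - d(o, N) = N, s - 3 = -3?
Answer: 571237/235 ≈ 2430.8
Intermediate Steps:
s = 0 (s = 3 - 3 = 0)
R(A) = 1/(-4 + A)
d(o, N) = 6 - N
y(F, W) = -9 (y(F, W) = -9 + (F - F)/8 = -9 + (⅛)*0 = -9 + 0 = -9)
b(z, Z) = -Z/5 - 1/(5*(-4 + z)) (b(z, Z) = -(1/(-4 + z) + Z)/5 = -(Z + 1/(-4 + z))/5 = -Z/5 - 1/(5*(-4 + z)))
2429 + b(51, y(d(s, -1), 1)) = 2429 + (-1 - 1*(-9)*(-4 + 51))/(5*(-4 + 51)) = 2429 + (⅕)*(-1 - 1*(-9)*47)/47 = 2429 + (⅕)*(1/47)*(-1 + 423) = 2429 + (⅕)*(1/47)*422 = 2429 + 422/235 = 571237/235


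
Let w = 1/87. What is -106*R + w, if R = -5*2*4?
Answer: 368881/87 ≈ 4240.0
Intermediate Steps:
w = 1/87 ≈ 0.011494
R = -40 (R = -10*4 = -40)
-106*R + w = -106*(-40) + 1/87 = 4240 + 1/87 = 368881/87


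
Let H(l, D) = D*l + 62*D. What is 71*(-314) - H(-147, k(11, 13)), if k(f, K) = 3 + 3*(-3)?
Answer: -22804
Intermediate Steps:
k(f, K) = -6 (k(f, K) = 3 - 9 = -6)
H(l, D) = 62*D + D*l
71*(-314) - H(-147, k(11, 13)) = 71*(-314) - (-6)*(62 - 147) = -22294 - (-6)*(-85) = -22294 - 1*510 = -22294 - 510 = -22804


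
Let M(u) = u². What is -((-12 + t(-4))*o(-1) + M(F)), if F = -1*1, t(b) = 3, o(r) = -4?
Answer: -37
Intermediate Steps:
F = -1
-((-12 + t(-4))*o(-1) + M(F)) = -((-12 + 3)*(-4) + (-1)²) = -(-9*(-4) + 1) = -(36 + 1) = -1*37 = -37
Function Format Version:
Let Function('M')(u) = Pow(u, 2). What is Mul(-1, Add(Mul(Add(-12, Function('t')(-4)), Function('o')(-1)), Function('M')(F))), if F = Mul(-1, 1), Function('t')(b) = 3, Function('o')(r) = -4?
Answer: -37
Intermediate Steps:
F = -1
Mul(-1, Add(Mul(Add(-12, Function('t')(-4)), Function('o')(-1)), Function('M')(F))) = Mul(-1, Add(Mul(Add(-12, 3), -4), Pow(-1, 2))) = Mul(-1, Add(Mul(-9, -4), 1)) = Mul(-1, Add(36, 1)) = Mul(-1, 37) = -37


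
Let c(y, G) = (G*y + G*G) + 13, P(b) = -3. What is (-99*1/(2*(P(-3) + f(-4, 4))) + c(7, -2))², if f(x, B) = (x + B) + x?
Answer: 19881/196 ≈ 101.43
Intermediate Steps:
f(x, B) = B + 2*x (f(x, B) = (B + x) + x = B + 2*x)
c(y, G) = 13 + G² + G*y (c(y, G) = (G*y + G²) + 13 = (G² + G*y) + 13 = 13 + G² + G*y)
(-99*1/(2*(P(-3) + f(-4, 4))) + c(7, -2))² = (-99*1/(2*(-3 + (4 + 2*(-4)))) + (13 + (-2)² - 2*7))² = (-99*1/(2*(-3 + (4 - 8))) + (13 + 4 - 14))² = (-99*1/(2*(-3 - 4)) + 3)² = (-99/((-7*2)) + 3)² = (-99/(-14) + 3)² = (-99*(-1/14) + 3)² = (99/14 + 3)² = (141/14)² = 19881/196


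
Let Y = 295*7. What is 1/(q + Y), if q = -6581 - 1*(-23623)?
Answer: 1/19107 ≈ 5.2337e-5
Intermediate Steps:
q = 17042 (q = -6581 + 23623 = 17042)
Y = 2065
1/(q + Y) = 1/(17042 + 2065) = 1/19107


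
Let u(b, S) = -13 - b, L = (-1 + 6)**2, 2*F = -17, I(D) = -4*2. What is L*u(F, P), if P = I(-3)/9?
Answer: -225/2 ≈ -112.50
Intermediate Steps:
I(D) = -8
F = -17/2 (F = (1/2)*(-17) = -17/2 ≈ -8.5000)
L = 25 (L = 5**2 = 25)
P = -8/9 ≈ -0.88889
L*u(F, P) = 25*(-13 - 1*(-17/2)) = 25*(-13 + 17/2) = 25*(-9/2) = -225/2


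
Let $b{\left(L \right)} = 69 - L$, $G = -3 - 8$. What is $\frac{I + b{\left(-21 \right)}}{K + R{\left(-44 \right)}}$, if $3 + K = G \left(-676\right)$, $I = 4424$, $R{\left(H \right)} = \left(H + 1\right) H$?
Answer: $\frac{4514}{9325} \approx 0.48408$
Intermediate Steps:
$R{\left(H \right)} = H \left(1 + H\right)$ ($R{\left(H \right)} = \left(1 + H\right) H = H \left(1 + H\right)$)
$G = -11$ ($G = -3 - 8 = -11$)
$K = 7433$ ($K = -3 - -7436 = -3 + 7436 = 7433$)
$\frac{I + b{\left(-21 \right)}}{K + R{\left(-44 \right)}} = \frac{4424 + \left(69 - -21\right)}{7433 - 44 \left(1 - 44\right)} = \frac{4424 + \left(69 + 21\right)}{7433 - -1892} = \frac{4424 + 90}{7433 + 1892} = \frac{4514}{9325}$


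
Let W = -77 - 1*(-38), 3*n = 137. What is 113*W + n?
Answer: -13084/3 ≈ -4361.3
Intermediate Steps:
n = 137/3 (n = (1/3)*137 = 137/3 ≈ 45.667)
W = -39 (W = -77 + 38 = -39)
113*W + n = 113*(-39) + 137/3 = -4407 + 137/3 = -13084/3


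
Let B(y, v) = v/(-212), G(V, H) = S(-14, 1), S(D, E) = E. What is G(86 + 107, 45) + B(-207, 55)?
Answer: 157/212 ≈ 0.74057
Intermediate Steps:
G(V, H) = 1
B(y, v) = -v/212 (B(y, v) = v*(-1/212) = -v/212)
G(86 + 107, 45) + B(-207, 55) = 1 - 1/212*55 = 1 - 55/212 = 157/212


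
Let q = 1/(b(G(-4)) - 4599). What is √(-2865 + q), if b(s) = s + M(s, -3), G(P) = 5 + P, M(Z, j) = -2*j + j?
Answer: 2*I*√15122921555/4595 ≈ 53.526*I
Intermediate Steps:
M(Z, j) = -j
b(s) = 3 + s (b(s) = s - 1*(-3) = s + 3 = 3 + s)
q = -1/4595 (q = 1/((3 + (5 - 4)) - 4599) = 1/((3 + 1) - 4599) = 1/(4 - 4599) = 1/(-4595) = -1/4595 ≈ -0.00021763)
√(-2865 + q) = √(-2865 - 1/4595) = √(-13164676/4595) = 2*I*√15122921555/4595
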